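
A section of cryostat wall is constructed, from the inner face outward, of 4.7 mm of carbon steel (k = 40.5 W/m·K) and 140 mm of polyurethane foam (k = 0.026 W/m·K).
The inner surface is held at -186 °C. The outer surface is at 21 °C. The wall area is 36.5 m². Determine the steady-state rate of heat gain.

Q ≈ 1400 W

Thermal resistances in series:
R_carbon steel = L/(kA) = 0.0047/(40.5×36.5) = 3.179×10^-6 K/W
R_polyurethane foam = L/(kA) = 0.14/(0.026×36.5) = 0.1475 K/W
R_total = 0.1475 K/W
Q = ΔT / R_total = 207 / 0.1475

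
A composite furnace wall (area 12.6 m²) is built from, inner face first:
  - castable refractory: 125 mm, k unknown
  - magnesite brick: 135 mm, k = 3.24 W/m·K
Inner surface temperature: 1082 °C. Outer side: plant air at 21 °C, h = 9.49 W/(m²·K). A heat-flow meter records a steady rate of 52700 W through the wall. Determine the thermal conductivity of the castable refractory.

Series thermal resistances:
R_magnesite brick = L/(kA) = 0.135/(3.24×12.6) = 0.003307 K/W
R_outer film = 1/(h_o·A) = 1/(9.49×12.6) = 0.008363 K/W
Sum of known resistances R_other = 0.01167 K/W
Total R = ΔT/Q = 1061/52700 = 0.02013 K/W
R_castable refractory = R_total − R_other = 0.008463 K/W
k = L/(R·A) = 0.125/(0.008463×12.6)

k ≈ 1.17 W/(m·K)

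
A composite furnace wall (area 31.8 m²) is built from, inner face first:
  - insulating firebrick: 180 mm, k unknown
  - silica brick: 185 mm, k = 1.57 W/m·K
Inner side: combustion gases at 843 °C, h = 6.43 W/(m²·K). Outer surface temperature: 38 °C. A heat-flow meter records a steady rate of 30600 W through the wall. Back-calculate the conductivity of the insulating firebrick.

Thermal resistances in series:
R_inner film = 1/(h_i·A) = 1/(6.43×31.8) = 0.004891 K/W
R_silica brick = L/(kA) = 0.185/(1.57×31.8) = 0.003705 K/W
Sum of known resistances R_other = 0.008596 K/W
Total R = ΔT/Q = 805/30600 = 0.02631 K/W
R_insulating firebrick = R_total − R_other = 0.01771 K/W
k = L/(R·A) = 0.18/(0.01771×31.8)

k ≈ 0.32 W/(m·K)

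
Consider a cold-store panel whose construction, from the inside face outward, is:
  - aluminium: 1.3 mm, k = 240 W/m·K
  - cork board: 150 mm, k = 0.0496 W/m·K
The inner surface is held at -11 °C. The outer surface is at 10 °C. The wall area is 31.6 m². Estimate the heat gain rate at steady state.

Q ≈ 219 W

Thermal resistances in series:
R_aluminium = L/(kA) = 0.0013/(240×31.6) = 1.714×10^-7 K/W
R_cork board = L/(kA) = 0.15/(0.0496×31.6) = 0.0957 K/W
R_total = 0.0957 K/W
Q = ΔT / R_total = 21 / 0.0957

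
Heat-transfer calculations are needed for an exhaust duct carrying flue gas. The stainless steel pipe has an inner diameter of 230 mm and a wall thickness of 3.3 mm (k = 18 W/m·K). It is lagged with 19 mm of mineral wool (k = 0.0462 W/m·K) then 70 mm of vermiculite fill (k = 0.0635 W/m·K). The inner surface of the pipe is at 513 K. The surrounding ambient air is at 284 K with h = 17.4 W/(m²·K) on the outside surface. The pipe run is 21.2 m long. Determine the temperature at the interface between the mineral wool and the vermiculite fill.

T ≈ 439 K

Cylindrical conduction, so R = ln(r₂/r₁)/(2πkL) per layer, in series:
R_stainless steel pipe wall = ln(118.3/115)/(2π×18×21.2) = 1.18×10^-5 K/W
R_mineral wool = ln(137.3/118.3)/(2π×0.0462×21.2) = 0.0242 K/W
R_vermiculite fill = ln(207.3/137.3)/(2π×0.0635×21.2) = 0.04871 K/W
R_outer film = 1/(h_o·2πr_oL) = 1/(17.4×2π×0.2073×21.2) = 0.002081 K/W
R_total = 0.075 K/W
Q = ΔT/R_total = 229/0.075
Q = 3050 W
T_interface = T_inner − Q·ΣR(inner→interface) = 513 − 3050×0.02421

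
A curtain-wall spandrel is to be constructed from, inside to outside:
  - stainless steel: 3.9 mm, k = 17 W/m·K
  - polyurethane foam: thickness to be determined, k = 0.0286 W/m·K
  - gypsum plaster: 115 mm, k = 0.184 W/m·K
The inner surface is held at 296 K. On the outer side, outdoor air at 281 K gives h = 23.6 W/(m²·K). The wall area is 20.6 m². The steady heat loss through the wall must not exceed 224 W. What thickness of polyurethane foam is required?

L ≈ 20.4 mm

Treating each layer as a thermal resistance in series:
R_stainless steel = L/(kA) = 0.0039/(17×20.6) = 1.114×10^-5 K/W
R_gypsum plaster = L/(kA) = 0.115/(0.184×20.6) = 0.03034 K/W
R_outer film = 1/(h_o·A) = 1/(23.6×20.6) = 0.002057 K/W
Sum of the known resistances R_other = 0.03241 K/W
Required total resistance R_tot = ΔT/Q_allow = 15/224 = 0.06696 K/W
R_polyurethane foam = R_tot − R_other = 0.03456 K/W
L = R·k·A = 0.03456×0.0286×20.6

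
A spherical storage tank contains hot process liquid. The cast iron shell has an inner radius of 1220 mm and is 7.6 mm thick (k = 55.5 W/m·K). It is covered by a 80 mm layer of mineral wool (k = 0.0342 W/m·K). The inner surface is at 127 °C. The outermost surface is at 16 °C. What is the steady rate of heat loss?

Q ≈ 957 W

Each spherical layer contributes R = (1/r_i − 1/r_o)/(4πk):
R_cast iron shell = (1/1.22 − 1/1.2276)/(4π×55.5) = 7.276×10^-6 K/W
R_mineral wool = (1/1.2276 − 1/1.3076)/(4π×0.0342) = 0.116 K/W
R_total = 0.116 K/W
Q = ΔT/R_total = 111/0.116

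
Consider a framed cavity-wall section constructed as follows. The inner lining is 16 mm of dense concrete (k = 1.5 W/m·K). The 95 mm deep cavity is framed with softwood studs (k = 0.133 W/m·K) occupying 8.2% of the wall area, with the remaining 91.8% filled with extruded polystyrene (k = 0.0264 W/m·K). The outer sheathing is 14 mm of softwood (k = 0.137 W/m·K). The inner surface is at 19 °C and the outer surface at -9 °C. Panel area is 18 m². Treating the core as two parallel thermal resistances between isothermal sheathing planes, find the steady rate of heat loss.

Sheathing layers in series; stud and cavity paths in parallel between them.
R_inner = 0.016/(1.5×18) = 5.926×10^-4 K/W
R_stud  = 0.095/(0.133×0.082×18) = 0.4839 K/W
R_cav   = 0.095/(0.0264×0.918×18) = 0.2178 K/W
1/R_core = 1/R_stud + 1/R_cav → R_core = 0.1502 K/W
R_outer = 0.014/(0.137×18) = 0.005677 K/W
R_total = 0.1565 K/W
Q = ΔT/R_total = 28/0.1565

Q ≈ 179 W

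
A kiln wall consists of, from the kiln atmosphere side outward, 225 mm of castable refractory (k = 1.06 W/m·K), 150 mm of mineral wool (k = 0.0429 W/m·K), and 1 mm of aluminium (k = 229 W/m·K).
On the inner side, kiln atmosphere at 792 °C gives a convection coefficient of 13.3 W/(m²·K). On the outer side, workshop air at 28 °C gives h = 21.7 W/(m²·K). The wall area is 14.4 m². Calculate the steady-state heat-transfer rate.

Q ≈ 2870 W

Treating each layer as a thermal resistance in series:
R_inner film = 1/(h_i·A) = 1/(13.3×14.4) = 0.005221 K/W
R_castable refractory = L/(kA) = 0.225/(1.06×14.4) = 0.01474 K/W
R_mineral wool = L/(kA) = 0.15/(0.0429×14.4) = 0.2428 K/W
R_aluminium = L/(kA) = 0.001/(229×14.4) = 3.033×10^-7 K/W
R_outer film = 1/(h_o·A) = 1/(21.7×14.4) = 0.0032 K/W
R_total = 0.266 K/W
Q = ΔT / R_total = 764 / 0.266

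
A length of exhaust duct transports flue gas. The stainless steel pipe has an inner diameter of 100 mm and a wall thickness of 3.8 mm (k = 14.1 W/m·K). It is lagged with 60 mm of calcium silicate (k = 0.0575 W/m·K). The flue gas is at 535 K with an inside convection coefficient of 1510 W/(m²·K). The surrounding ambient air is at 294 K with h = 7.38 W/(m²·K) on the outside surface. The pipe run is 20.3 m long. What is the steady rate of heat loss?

Q ≈ 2160 W

Radial resistances (cylindrical: R_cond = ln(r_o/r_i)/(2πkL), R_conv = 1/(h·2πrL)):
R_inner film = 1/(h_i·2πr₁L) = 1/(1510×2π×0.05×20.3) = 1.038×10^-4 K/W
R_stainless steel pipe wall = ln(53.8/50)/(2π×14.1×20.3) = 4.073×10^-5 K/W
R_calcium silicate = ln(113.8/53.8)/(2π×0.0575×20.3) = 0.1021 K/W
R_outer film = 1/(h_o·2πr_oL) = 1/(7.38×2π×0.1138×20.3) = 0.009335 K/W
R_total = 0.1116 K/W
Q = ΔT/R_total = 241/0.1116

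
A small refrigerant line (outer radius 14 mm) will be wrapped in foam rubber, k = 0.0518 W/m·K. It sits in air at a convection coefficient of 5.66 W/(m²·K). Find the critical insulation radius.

For a cylinder r_cr = k/h = 0.0518/5.66
r_cr = 9.15 mm; since the bare radius (14 mm) is above r_cr, any added insulation will reduce heat loss.

r_cr ≈ 9.15 mm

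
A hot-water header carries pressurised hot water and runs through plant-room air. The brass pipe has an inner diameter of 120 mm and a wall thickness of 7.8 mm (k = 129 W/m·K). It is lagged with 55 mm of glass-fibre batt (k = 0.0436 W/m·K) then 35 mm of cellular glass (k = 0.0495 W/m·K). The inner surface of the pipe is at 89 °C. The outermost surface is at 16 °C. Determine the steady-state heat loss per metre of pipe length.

q′ ≈ 24.5 W/m

For a radial system each layer contributes R = ln(r_out/r_in)/(2πkL); films add R = 1/(hA).
R_brass pipe wall = ln(67.8/60)/(2π×129×1) = 1.508×10^-4 K/W
R_glass-fibre batt = ln(122.8/67.8)/(2π×0.0436×1) = 2.168 K/W
R_cellular glass = ln(157.8/122.8)/(2π×0.0495×1) = 0.8063 K/W
R_total = 2.975 K/W
Q = ΔT/R_total = 73/2.975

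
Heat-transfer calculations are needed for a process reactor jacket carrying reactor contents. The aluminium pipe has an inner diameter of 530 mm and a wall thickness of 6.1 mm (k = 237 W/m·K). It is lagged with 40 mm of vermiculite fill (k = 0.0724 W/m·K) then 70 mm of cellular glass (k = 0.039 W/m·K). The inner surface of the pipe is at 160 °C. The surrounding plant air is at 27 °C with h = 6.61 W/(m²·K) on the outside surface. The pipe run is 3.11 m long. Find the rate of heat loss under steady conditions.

Per-layer cylindrical resistances, series-summed:
R_aluminium pipe wall = ln(271.1/265)/(2π×237×3.11) = 4.914×10^-6 K/W
R_vermiculite fill = ln(311.1/271.1)/(2π×0.0724×3.11) = 0.09728 K/W
R_cellular glass = ln(381.1/311.1)/(2π×0.039×3.11) = 0.2663 K/W
R_outer film = 1/(h_o·2πr_oL) = 1/(6.61×2π×0.3811×3.11) = 0.02032 K/W
R_total = 0.3839 K/W
Q = ΔT/R_total = 133/0.3839

Q ≈ 346 W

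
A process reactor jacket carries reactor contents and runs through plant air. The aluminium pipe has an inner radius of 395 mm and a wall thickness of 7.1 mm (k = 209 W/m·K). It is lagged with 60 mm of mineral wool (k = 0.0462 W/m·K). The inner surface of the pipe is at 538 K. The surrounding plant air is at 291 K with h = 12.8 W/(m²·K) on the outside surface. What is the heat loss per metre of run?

q′ ≈ 488 W/m

Treating each annulus and film as a series resistance:
R_aluminium pipe wall = ln(402.1/395)/(2π×209×1) = 1.357×10^-5 K/W
R_mineral wool = ln(462.1/402.1)/(2π×0.0462×1) = 0.4791 K/W
R_outer film = 1/(h_o·2πr_oL) = 1/(12.8×2π×0.4621×1) = 0.02691 K/W
R_total = 0.506 K/W
Q = ΔT/R_total = 247/0.506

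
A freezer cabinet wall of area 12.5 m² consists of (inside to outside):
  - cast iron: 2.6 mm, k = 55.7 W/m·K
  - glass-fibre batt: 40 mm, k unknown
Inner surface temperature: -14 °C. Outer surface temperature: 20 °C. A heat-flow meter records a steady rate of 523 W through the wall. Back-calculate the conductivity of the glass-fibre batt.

Thermal resistances in series:
R_cast iron = L/(kA) = 0.0026/(55.7×12.5) = 3.734×10^-6 K/W
Sum of known resistances R_other = 3.734×10^-6 K/W
Total R = ΔT/Q = 34/523 = 0.06501 K/W
R_glass-fibre batt = R_total − R_other = 0.06501 K/W
k = L/(R·A) = 0.04/(0.06501×12.5)

k ≈ 0.0492 W/(m·K)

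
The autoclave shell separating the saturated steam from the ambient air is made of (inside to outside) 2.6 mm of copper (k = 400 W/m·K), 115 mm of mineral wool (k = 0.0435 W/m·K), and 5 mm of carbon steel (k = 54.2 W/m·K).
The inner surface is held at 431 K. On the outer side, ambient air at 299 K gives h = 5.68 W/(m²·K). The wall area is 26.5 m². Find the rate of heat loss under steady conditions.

Q ≈ 1240 W

Treating each layer as a thermal resistance in series:
R_copper = L/(kA) = 0.0026/(400×26.5) = 2.453×10^-7 K/W
R_mineral wool = L/(kA) = 0.115/(0.0435×26.5) = 0.09976 K/W
R_carbon steel = L/(kA) = 0.005/(54.2×26.5) = 3.481×10^-6 K/W
R_outer film = 1/(h_o·A) = 1/(5.68×26.5) = 0.006644 K/W
R_total = 0.1064 K/W
Q = ΔT / R_total = 132 / 0.1064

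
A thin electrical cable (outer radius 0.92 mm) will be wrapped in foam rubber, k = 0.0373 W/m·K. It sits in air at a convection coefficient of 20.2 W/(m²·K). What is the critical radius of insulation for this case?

For a cylinder r_cr = k/h = 0.0373/20.2
r_cr = 1.85 mm; since the bare radius (0.92 mm) is below r_cr, adding a thin layer of insulation will *increase* heat loss.

r_cr ≈ 1.85 mm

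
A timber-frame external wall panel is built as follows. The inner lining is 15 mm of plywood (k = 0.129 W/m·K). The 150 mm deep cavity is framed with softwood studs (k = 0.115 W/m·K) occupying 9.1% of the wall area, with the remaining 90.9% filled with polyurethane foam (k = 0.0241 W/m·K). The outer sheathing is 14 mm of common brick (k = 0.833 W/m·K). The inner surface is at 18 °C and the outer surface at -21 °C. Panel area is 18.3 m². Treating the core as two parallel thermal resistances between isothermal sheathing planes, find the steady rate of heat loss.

Q ≈ 150 W

Sheathing layers in series; stud and cavity paths in parallel between them.
R_inner = 0.015/(0.129×18.3) = 0.006354 K/W
R_stud  = 0.15/(0.115×0.091×18.3) = 0.7833 K/W
R_cav   = 0.15/(0.0241×0.909×18.3) = 0.3742 K/W
1/R_core = 1/R_stud + 1/R_cav → R_core = 0.2532 K/W
R_outer = 0.014/(0.833×18.3) = 9.184×10^-4 K/W
R_total = 0.2605 K/W
Q = ΔT/R_total = 39/0.2605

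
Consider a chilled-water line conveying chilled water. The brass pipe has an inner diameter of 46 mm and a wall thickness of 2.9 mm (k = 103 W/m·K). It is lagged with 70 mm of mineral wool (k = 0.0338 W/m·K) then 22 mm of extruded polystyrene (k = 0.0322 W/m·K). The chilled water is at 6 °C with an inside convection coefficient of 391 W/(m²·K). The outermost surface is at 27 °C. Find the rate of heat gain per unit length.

Cylindrical conduction, so R = ln(r₂/r₁)/(2πkL) per layer, in series:
R_inner film = 1/(h_i·2πr₁L) = 1/(391×2π×0.023×1) = 0.0177 K/W
R_brass pipe wall = ln(25.9/23)/(2π×103×1) = 1.835×10^-4 K/W
R_mineral wool = ln(95.9/25.9)/(2π×0.0338×1) = 6.164 K/W
R_extruded polystyrene = ln(117.9/95.9)/(2π×0.0322×1) = 1.021 K/W
R_total = 7.203 K/W
Q = ΔT/R_total = 21/7.203

q′ ≈ 2.92 W/m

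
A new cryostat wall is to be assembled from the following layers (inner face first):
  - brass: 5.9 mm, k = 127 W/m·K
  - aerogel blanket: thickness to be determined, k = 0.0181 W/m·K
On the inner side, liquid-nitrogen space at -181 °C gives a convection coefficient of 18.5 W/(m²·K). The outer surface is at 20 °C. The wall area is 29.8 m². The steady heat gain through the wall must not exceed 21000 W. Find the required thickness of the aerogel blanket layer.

L ≈ 4.18 mm

Model the wall as resistances in series:
R_inner film = 1/(h_i·A) = 1/(18.5×29.8) = 0.001814 K/W
R_brass = L/(kA) = 0.0059/(127×29.8) = 1.559×10^-6 K/W
Sum of the known resistances R_other = 0.001815 K/W
Required total resistance R_tot = ΔT/Q_allow = 201/21000 = 0.009571 K/W
R_aerogel blanket = R_tot − R_other = 0.007756 K/W
L = R·k·A = 0.007756×0.0181×29.8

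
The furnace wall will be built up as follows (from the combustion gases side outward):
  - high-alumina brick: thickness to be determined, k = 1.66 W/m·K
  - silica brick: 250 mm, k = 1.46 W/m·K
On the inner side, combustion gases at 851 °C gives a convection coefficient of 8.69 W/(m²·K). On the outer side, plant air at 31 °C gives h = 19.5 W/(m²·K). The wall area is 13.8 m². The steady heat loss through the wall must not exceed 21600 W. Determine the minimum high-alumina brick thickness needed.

Thermal resistances in series:
R_inner film = 1/(h_i·A) = 1/(8.69×13.8) = 0.008339 K/W
R_silica brick = L/(kA) = 0.25/(1.46×13.8) = 0.01241 K/W
R_outer film = 1/(h_o·A) = 1/(19.5×13.8) = 0.003716 K/W
Sum of the known resistances R_other = 0.02446 K/W
Required total resistance R_tot = ΔT/Q_allow = 820/21600 = 0.03796 K/W
R_high-alumina brick = R_tot − R_other = 0.0135 K/W
L = R·k·A = 0.0135×1.66×13.8

L ≈ 309 mm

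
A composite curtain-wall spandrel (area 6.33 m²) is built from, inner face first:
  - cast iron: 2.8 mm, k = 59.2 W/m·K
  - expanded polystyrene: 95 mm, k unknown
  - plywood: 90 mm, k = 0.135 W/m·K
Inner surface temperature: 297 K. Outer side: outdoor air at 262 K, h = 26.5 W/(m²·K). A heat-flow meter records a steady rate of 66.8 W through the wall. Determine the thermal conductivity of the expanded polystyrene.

k ≈ 0.0364 W/(m·K)

Model the wall as resistances in series:
R_cast iron = L/(kA) = 0.0028/(59.2×6.33) = 7.472×10^-6 K/W
R_plywood = L/(kA) = 0.09/(0.135×6.33) = 0.1053 K/W
R_outer film = 1/(h_o·A) = 1/(26.5×6.33) = 0.005961 K/W
Sum of known resistances R_other = 0.1113 K/W
Total R = ΔT/Q = 35/66.8 = 0.524 K/W
R_expanded polystyrene = R_total − R_other = 0.4127 K/W
k = L/(R·A) = 0.095/(0.4127×6.33)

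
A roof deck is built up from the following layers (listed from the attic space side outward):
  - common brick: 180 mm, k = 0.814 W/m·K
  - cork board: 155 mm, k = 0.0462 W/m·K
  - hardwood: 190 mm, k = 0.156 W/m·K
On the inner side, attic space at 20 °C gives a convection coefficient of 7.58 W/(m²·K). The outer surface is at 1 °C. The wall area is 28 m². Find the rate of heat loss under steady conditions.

Q ≈ 108 W

Treating each layer as a thermal resistance in series:
R_inner film = 1/(h_i·A) = 1/(7.58×28) = 0.004712 K/W
R_common brick = L/(kA) = 0.18/(0.814×28) = 0.007898 K/W
R_cork board = L/(kA) = 0.155/(0.0462×28) = 0.1198 K/W
R_hardwood = L/(kA) = 0.19/(0.156×28) = 0.0435 K/W
R_total = 0.1759 K/W
Q = ΔT / R_total = 19 / 0.1759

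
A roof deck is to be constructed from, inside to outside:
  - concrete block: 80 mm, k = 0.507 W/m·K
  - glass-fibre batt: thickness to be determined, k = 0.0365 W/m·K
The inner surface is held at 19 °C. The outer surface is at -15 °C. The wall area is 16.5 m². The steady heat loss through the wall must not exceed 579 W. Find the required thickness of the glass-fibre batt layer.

L ≈ 29.6 mm

Model the wall as resistances in series:
R_concrete block = L/(kA) = 0.08/(0.507×16.5) = 0.009563 K/W
Sum of the known resistances R_other = 0.009563 K/W
Required total resistance R_tot = ΔT/Q_allow = 34/579 = 0.05872 K/W
R_glass-fibre batt = R_tot − R_other = 0.04916 K/W
L = R·k·A = 0.04916×0.0365×16.5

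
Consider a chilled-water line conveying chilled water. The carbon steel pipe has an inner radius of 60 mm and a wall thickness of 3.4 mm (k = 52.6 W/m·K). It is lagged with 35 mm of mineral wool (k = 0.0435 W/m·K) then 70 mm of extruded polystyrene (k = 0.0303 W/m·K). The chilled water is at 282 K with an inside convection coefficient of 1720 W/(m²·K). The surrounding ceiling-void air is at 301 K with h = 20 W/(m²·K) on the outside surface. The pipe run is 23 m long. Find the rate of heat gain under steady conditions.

Q ≈ 97.6 W

Cylindrical conduction, so R = ln(r₂/r₁)/(2πkL) per layer, in series:
R_inner film = 1/(h_i·2πr₁L) = 1/(1720×2π×0.06×23) = 6.705×10^-5 K/W
R_carbon steel pipe wall = ln(63.4/60)/(2π×52.6×23) = 7.251×10^-6 K/W
R_mineral wool = ln(98.4/63.4)/(2π×0.0435×23) = 0.06993 K/W
R_extruded polystyrene = ln(168.4/98.4)/(2π×0.0303×23) = 0.1227 K/W
R_outer film = 1/(h_o·2πr_oL) = 1/(20×2π×0.1684×23) = 0.002055 K/W
R_total = 0.1948 K/W
Q = ΔT/R_total = 19/0.1948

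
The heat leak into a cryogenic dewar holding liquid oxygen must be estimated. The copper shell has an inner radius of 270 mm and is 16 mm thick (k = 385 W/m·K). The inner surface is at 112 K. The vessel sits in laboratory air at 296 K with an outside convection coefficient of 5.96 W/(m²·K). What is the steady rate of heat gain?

Q ≈ 1130 W

Each spherical layer contributes R = (1/r_i − 1/r_o)/(4πk):
R_copper shell = (1/0.27 − 1/0.286)/(4π×385) = 4.283×10^-5 K/W
R_outer film = 1/(h·4πr_o²) = 1/(5.96×4π×0.286²) = 0.1632 K/W
R_total = 0.1633 K/W
Q = ΔT/R_total = 184/0.1633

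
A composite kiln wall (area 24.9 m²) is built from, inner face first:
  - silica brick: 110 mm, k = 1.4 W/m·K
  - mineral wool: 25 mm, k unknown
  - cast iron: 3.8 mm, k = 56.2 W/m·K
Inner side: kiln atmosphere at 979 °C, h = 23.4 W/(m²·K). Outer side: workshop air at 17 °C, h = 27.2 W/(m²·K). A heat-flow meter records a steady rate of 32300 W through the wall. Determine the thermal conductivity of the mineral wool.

Model the wall as resistances in series:
R_inner film = 1/(h_i·A) = 1/(23.4×24.9) = 0.001716 K/W
R_silica brick = L/(kA) = 0.11/(1.4×24.9) = 0.003155 K/W
R_cast iron = L/(kA) = 0.0038/(56.2×24.9) = 2.715×10^-6 K/W
R_outer film = 1/(h_o·A) = 1/(27.2×24.9) = 0.001476 K/W
Sum of known resistances R_other = 0.006351 K/W
Total R = ΔT/Q = 962/32300 = 0.02978 K/W
R_mineral wool = R_total − R_other = 0.02343 K/W
k = L/(R·A) = 0.025/(0.02343×24.9)

k ≈ 0.0428 W/(m·K)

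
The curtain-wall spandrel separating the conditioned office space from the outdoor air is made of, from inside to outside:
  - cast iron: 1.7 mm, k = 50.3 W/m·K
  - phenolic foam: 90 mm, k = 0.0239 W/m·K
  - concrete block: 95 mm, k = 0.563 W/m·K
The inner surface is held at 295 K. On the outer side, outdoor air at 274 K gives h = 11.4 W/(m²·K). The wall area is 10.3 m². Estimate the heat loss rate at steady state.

Q ≈ 53.8 W

Thermal resistances in series:
R_cast iron = L/(kA) = 0.0017/(50.3×10.3) = 3.281×10^-6 K/W
R_phenolic foam = L/(kA) = 0.09/(0.0239×10.3) = 0.3656 K/W
R_concrete block = L/(kA) = 0.095/(0.563×10.3) = 0.01638 K/W
R_outer film = 1/(h_o·A) = 1/(11.4×10.3) = 0.008516 K/W
R_total = 0.3905 K/W
Q = ΔT / R_total = 21 / 0.3905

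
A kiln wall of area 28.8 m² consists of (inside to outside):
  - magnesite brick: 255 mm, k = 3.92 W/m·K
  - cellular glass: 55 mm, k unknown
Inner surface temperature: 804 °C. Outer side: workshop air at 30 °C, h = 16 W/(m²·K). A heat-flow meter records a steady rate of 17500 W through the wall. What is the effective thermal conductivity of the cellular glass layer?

Treating each layer as a thermal resistance in series:
R_magnesite brick = L/(kA) = 0.255/(3.92×28.8) = 0.002259 K/W
R_outer film = 1/(h_o·A) = 1/(16×28.8) = 0.00217 K/W
Sum of known resistances R_other = 0.004429 K/W
Total R = ΔT/Q = 774/17500 = 0.04423 K/W
R_cellular glass = R_total − R_other = 0.0398 K/W
k = L/(R·A) = 0.055/(0.0398×28.8)

k ≈ 0.048 W/(m·K)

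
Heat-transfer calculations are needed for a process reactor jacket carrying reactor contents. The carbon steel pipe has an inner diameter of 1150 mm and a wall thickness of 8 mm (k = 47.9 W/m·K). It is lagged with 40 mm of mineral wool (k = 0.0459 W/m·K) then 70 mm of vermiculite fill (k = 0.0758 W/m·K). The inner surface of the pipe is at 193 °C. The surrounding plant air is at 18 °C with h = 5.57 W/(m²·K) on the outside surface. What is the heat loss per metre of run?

q′ ≈ 354 W/m

Per-layer cylindrical resistances, series-summed:
R_carbon steel pipe wall = ln(583/575)/(2π×47.9×1) = 4.591×10^-5 K/W
R_mineral wool = ln(623/583)/(2π×0.0459×1) = 0.2301 K/W
R_vermiculite fill = ln(693/623)/(2π×0.0758×1) = 0.2236 K/W
R_outer film = 1/(h_o·2πr_oL) = 1/(5.57×2π×0.693×1) = 0.04123 K/W
R_total = 0.495 K/W
Q = ΔT/R_total = 175/0.495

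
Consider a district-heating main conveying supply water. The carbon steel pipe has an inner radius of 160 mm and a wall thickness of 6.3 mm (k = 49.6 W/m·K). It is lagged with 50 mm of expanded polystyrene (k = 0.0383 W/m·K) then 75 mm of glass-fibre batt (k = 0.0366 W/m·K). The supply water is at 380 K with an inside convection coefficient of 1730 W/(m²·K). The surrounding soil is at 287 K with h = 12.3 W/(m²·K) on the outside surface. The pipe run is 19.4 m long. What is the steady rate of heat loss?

Q ≈ 742 W

For a radial system each layer contributes R = ln(r_out/r_in)/(2πkL); films add R = 1/(hA).
R_inner film = 1/(h_i·2πr₁L) = 1/(1730×2π×0.16×19.4) = 2.964×10^-5 K/W
R_carbon steel pipe wall = ln(166.3/160)/(2π×49.6×19.4) = 6.388×10^-6 K/W
R_expanded polystyrene = ln(216.3/166.3)/(2π×0.0383×19.4) = 0.05631 K/W
R_glass-fibre batt = ln(291.3/216.3)/(2π×0.0366×19.4) = 0.06673 K/W
R_outer film = 1/(h_o·2πr_oL) = 1/(12.3×2π×0.2913×19.4) = 0.00229 K/W
R_total = 0.1254 K/W
Q = ΔT/R_total = 93/0.1254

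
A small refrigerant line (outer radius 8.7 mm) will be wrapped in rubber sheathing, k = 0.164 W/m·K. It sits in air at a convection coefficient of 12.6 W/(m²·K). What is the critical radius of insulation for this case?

For a cylinder r_cr = k/h = 0.164/12.6
r_cr = 13 mm; since the bare radius (8.7 mm) is below r_cr, adding a thin layer of insulation will *increase* heat loss.

r_cr ≈ 13 mm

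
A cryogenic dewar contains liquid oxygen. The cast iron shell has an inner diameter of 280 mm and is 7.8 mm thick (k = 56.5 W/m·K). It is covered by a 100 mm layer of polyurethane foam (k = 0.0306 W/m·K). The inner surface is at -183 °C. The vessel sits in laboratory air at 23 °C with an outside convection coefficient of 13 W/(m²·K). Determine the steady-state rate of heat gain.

Spherical conduction: R = (1/r_in − 1/r_out)/(4πk) per layer; series-sum.
R_cast iron shell = (1/0.14 − 1/0.1478)/(4π×56.5) = 5.309×10^-4 K/W
R_polyurethane foam = (1/0.1478 − 1/0.2478)/(4π×0.0306) = 7.101 K/W
R_outer film = 1/(h·4πr_o²) = 1/(13×4π×0.2478²) = 0.09969 K/W
R_total = 7.201 K/W
Q = ΔT/R_total = 206/7.201

Q ≈ 28.6 W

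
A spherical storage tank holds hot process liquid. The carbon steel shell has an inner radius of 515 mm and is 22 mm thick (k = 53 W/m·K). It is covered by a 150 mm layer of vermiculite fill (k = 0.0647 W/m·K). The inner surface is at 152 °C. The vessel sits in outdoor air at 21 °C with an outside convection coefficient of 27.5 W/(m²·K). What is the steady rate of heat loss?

Each spherical layer contributes R = (1/r_i − 1/r_o)/(4πk):
R_carbon steel shell = (1/0.515 − 1/0.537)/(4π×53) = 1.194×10^-4 K/W
R_vermiculite fill = (1/0.537 − 1/0.687)/(4π×0.0647) = 0.5001 K/W
R_outer film = 1/(h·4πr_o²) = 1/(27.5×4π×0.687²) = 0.006131 K/W
R_total = 0.5063 K/W
Q = ΔT/R_total = 131/0.5063

Q ≈ 259 W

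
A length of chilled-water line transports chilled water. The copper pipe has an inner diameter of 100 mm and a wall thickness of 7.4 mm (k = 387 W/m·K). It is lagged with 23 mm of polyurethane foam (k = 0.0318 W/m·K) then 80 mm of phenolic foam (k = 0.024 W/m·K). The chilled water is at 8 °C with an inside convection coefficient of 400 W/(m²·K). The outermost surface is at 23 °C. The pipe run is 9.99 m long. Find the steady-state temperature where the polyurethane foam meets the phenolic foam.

Per-layer cylindrical resistances, series-summed:
R_inner film = 1/(h_i·2πr₁L) = 1/(400×2π×0.05×9.99) = 7.966×10^-4 K/W
R_copper pipe wall = ln(57.4/50)/(2π×387×9.99) = 5.682×10^-6 K/W
R_polyurethane foam = ln(80.4/57.4)/(2π×0.0318×9.99) = 0.1688 K/W
R_phenolic foam = ln(160.4/80.4)/(2π×0.024×9.99) = 0.4585 K/W
R_total = 0.6281 K/W
Q = ΔT/R_total = 15/0.6281
Q = 23.9 W
T_interface = T_inner + Q·ΣR(inner→interface) = 8 + 23.9×0.1696

T ≈ 12.1 °C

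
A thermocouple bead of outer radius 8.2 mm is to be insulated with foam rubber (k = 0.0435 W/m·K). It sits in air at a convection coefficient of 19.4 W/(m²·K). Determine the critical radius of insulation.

For a sphere r_cr = 2k/h = 2×0.0435/19.4
r_cr = 4.48 mm; since the bare radius (8.2 mm) is above r_cr, any added insulation will reduce heat loss.

r_cr ≈ 4.48 mm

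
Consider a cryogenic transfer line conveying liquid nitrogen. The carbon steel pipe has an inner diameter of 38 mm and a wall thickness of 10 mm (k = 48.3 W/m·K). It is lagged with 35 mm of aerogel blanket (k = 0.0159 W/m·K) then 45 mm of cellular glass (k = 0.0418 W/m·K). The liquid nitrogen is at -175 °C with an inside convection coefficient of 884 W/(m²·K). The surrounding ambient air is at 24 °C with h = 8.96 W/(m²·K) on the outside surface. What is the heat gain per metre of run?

q′ ≈ 19.7 W/m

Cylindrical conduction, so R = ln(r₂/r₁)/(2πkL) per layer, in series:
R_inner film = 1/(h_i·2πr₁L) = 1/(884×2π×0.019×1) = 0.009476 K/W
R_carbon steel pipe wall = ln(29/19)/(2π×48.3×1) = 0.001393 K/W
R_aerogel blanket = ln(64/29)/(2π×0.0159×1) = 7.924 K/W
R_cellular glass = ln(109/64)/(2π×0.0418×1) = 2.027 K/W
R_outer film = 1/(h_o·2πr_oL) = 1/(8.96×2π×0.109×1) = 0.163 K/W
R_total = 10.12 K/W
Q = ΔT/R_total = 199/10.12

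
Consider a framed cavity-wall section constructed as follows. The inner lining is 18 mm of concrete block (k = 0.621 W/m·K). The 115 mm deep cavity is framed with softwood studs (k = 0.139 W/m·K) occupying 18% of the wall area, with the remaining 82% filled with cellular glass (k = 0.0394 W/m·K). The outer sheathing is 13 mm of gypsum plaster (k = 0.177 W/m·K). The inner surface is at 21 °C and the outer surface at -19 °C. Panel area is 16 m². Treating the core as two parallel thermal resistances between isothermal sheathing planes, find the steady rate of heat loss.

Q ≈ 304 W

Sheathing layers in series; stud and cavity paths in parallel between them.
R_inner = 0.018/(0.621×16) = 0.001812 K/W
R_stud  = 0.115/(0.139×0.18×16) = 0.2873 K/W
R_cav   = 0.115/(0.0394×0.82×16) = 0.2225 K/W
1/R_core = 1/R_stud + 1/R_cav → R_core = 0.1254 K/W
R_outer = 0.013/(0.177×16) = 0.00459 K/W
R_total = 0.1318 K/W
Q = ΔT/R_total = 40/0.1318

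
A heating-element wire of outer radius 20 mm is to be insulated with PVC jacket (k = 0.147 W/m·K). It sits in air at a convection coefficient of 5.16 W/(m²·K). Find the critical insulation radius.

For a cylinder r_cr = k/h = 0.147/5.16
r_cr = 28.5 mm; since the bare radius (20 mm) is below r_cr, adding a thin layer of insulation will *increase* heat loss.

r_cr ≈ 28.5 mm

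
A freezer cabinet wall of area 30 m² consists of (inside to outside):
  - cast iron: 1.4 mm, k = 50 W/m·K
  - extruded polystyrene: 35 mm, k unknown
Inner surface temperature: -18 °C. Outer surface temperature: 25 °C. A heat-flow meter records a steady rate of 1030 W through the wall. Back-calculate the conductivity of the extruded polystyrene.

k ≈ 0.0279 W/(m·K)

Series thermal resistances:
R_cast iron = L/(kA) = 0.0014/(50×30) = 9.333×10^-7 K/W
Sum of known resistances R_other = 9.333×10^-7 K/W
Total R = ΔT/Q = 43/1030 = 0.04175 K/W
R_extruded polystyrene = R_total − R_other = 0.04175 K/W
k = L/(R·A) = 0.035/(0.04175×30)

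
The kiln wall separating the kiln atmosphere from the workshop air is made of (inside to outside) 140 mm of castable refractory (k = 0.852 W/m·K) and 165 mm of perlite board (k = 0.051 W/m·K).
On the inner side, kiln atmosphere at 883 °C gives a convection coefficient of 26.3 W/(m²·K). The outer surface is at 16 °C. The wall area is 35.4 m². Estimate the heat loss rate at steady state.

Q ≈ 8930 W

Model the wall as resistances in series:
R_inner film = 1/(h_i·A) = 1/(26.3×35.4) = 0.001074 K/W
R_castable refractory = L/(kA) = 0.14/(0.852×35.4) = 0.004642 K/W
R_perlite board = L/(kA) = 0.165/(0.051×35.4) = 0.09139 K/W
R_total = 0.09711 K/W
Q = ΔT / R_total = 867 / 0.09711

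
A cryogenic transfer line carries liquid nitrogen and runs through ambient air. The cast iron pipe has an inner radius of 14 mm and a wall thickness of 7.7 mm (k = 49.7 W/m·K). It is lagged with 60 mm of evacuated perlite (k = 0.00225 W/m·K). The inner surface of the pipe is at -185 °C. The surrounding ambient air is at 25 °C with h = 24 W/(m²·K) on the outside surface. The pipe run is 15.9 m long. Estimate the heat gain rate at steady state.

Q ≈ 35.6 W

For a radial system each layer contributes R = ln(r_out/r_in)/(2πkL); films add R = 1/(hA).
R_cast iron pipe wall = ln(21.7/14)/(2π×49.7×15.9) = 8.827×10^-5 K/W
R_evacuated perlite = ln(81.7/21.7)/(2π×0.00225×15.9) = 5.898 K/W
R_outer film = 1/(h_o·2πr_oL) = 1/(24×2π×0.0817×15.9) = 0.005105 K/W
R_total = 5.903 K/W
Q = ΔT/R_total = 210/5.903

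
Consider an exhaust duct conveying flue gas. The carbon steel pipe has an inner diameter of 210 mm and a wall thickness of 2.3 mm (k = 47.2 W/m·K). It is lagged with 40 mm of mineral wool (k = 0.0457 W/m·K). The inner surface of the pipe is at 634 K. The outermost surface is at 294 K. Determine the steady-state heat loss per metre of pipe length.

q′ ≈ 308 W/m

Cylindrical conduction, so R = ln(r₂/r₁)/(2πkL) per layer, in series:
R_carbon steel pipe wall = ln(107.3/105)/(2π×47.2×1) = 7.306×10^-5 K/W
R_mineral wool = ln(147.3/107.3)/(2π×0.0457×1) = 1.103 K/W
R_total = 1.104 K/W
Q = ΔT/R_total = 340/1.104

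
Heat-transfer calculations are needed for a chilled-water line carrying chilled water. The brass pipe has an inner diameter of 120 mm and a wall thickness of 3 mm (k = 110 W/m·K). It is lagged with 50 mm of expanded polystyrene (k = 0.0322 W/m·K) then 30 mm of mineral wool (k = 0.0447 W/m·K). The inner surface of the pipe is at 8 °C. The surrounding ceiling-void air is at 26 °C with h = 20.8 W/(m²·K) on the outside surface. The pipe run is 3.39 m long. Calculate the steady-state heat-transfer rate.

Treating each annulus and film as a series resistance:
R_brass pipe wall = ln(63/60)/(2π×110×3.39) = 2.082×10^-5 K/W
R_expanded polystyrene = ln(113/63)/(2π×0.0322×3.39) = 0.8519 K/W
R_mineral wool = ln(143/113)/(2π×0.0447×3.39) = 0.2473 K/W
R_outer film = 1/(h_o·2πr_oL) = 1/(20.8×2π×0.143×3.39) = 0.01578 K/W
R_total = 1.115 K/W
Q = ΔT/R_total = 18/1.115

Q ≈ 16.1 W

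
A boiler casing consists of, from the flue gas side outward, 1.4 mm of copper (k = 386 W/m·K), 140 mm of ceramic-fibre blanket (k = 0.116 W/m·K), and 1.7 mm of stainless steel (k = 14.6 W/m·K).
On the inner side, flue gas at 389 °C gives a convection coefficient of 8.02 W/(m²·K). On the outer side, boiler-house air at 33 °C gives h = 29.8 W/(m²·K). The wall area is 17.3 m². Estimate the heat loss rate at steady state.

Model the wall as resistances in series:
R_inner film = 1/(h_i·A) = 1/(8.02×17.3) = 0.007207 K/W
R_copper = L/(kA) = 0.0014/(386×17.3) = 2.096×10^-7 K/W
R_ceramic-fibre blanket = L/(kA) = 0.14/(0.116×17.3) = 0.06976 K/W
R_stainless steel = L/(kA) = 0.0017/(14.6×17.3) = 6.731×10^-6 K/W
R_outer film = 1/(h_o·A) = 1/(29.8×17.3) = 0.00194 K/W
R_total = 0.07892 K/W
Q = ΔT / R_total = 356 / 0.07892

Q ≈ 4510 W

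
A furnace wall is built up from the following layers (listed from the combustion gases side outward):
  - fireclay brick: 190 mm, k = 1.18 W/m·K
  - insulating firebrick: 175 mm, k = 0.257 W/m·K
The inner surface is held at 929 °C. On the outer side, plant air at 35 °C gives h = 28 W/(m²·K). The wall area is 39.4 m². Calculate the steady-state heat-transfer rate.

Series thermal resistances:
R_fireclay brick = L/(kA) = 0.19/(1.18×39.4) = 0.004087 K/W
R_insulating firebrick = L/(kA) = 0.175/(0.257×39.4) = 0.01728 K/W
R_outer film = 1/(h_o·A) = 1/(28×39.4) = 9.065×10^-4 K/W
R_total = 0.02228 K/W
Q = ΔT / R_total = 894 / 0.02228

Q ≈ 40100 W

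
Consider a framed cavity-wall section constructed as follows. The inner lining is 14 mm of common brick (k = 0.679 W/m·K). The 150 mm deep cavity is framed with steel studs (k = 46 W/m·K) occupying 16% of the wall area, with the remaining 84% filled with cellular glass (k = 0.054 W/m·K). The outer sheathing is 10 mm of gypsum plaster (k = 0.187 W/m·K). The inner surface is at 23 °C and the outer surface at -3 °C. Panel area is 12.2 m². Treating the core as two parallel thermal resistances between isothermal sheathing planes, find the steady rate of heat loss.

Sheathing layers in series; stud and cavity paths in parallel between them.
R_inner = 0.014/(0.679×12.2) = 0.00169 K/W
R_stud  = 0.15/(46×0.16×12.2) = 0.001671 K/W
R_cav   = 0.15/(0.054×0.84×12.2) = 0.2711 K/W
1/R_core = 1/R_stud + 1/R_cav → R_core = 0.00166 K/W
R_outer = 0.01/(0.187×12.2) = 0.004383 K/W
R_total = 0.007734 K/W
Q = ΔT/R_total = 26/0.007734

Q ≈ 3360 W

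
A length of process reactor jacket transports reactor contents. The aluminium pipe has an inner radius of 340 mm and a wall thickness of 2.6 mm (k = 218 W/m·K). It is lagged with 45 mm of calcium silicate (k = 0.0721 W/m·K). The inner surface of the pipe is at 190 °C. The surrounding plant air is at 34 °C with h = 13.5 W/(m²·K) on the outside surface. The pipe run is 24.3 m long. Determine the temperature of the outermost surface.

For a radial system each layer contributes R = ln(r_out/r_in)/(2πkL); films add R = 1/(hA).
R_aluminium pipe wall = ln(342.6/340)/(2π×218×24.3) = 2.289×10^-7 K/W
R_calcium silicate = ln(387.6/342.6)/(2π×0.0721×24.3) = 0.01121 K/W
R_outer film = 1/(h_o·2πr_oL) = 1/(13.5×2π×0.3876×24.3) = 0.001252 K/W
R_total = 0.01246 K/W
Q = ΔT/R_total = 156/0.01246
Q = 12500 W
T_interface = T_inner − Q·ΣR(inner→interface) = 190 − 12500×0.01121

T ≈ 49.7 °C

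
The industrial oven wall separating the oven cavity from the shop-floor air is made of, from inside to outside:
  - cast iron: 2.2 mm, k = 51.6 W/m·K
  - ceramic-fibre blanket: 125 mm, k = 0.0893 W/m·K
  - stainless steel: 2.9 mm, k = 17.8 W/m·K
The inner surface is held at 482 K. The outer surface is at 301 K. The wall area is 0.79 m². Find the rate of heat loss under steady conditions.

Series thermal resistances:
R_cast iron = L/(kA) = 0.0022/(51.6×0.79) = 5.397×10^-5 K/W
R_ceramic-fibre blanket = L/(kA) = 0.125/(0.0893×0.79) = 1.772 K/W
R_stainless steel = L/(kA) = 0.0029/(17.8×0.79) = 2.062×10^-4 K/W
R_total = 1.772 K/W
Q = ΔT / R_total = 181 / 1.772

Q ≈ 102 W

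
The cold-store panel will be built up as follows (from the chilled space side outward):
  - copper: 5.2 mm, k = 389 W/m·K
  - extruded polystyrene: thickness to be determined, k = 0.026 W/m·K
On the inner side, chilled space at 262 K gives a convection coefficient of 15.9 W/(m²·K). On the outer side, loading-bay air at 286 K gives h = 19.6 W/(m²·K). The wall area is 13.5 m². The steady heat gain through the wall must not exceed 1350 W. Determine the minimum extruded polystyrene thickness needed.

L ≈ 3.28 mm

Treating each layer as a thermal resistance in series:
R_inner film = 1/(h_i·A) = 1/(15.9×13.5) = 0.004659 K/W
R_copper = L/(kA) = 0.0052/(389×13.5) = 9.902×10^-7 K/W
R_outer film = 1/(h_o·A) = 1/(19.6×13.5) = 0.003779 K/W
Sum of the known resistances R_other = 0.008439 K/W
Required total resistance R_tot = ΔT/Q_allow = 24/1350 = 0.01778 K/W
R_extruded polystyrene = R_tot − R_other = 0.009339 K/W
L = R·k·A = 0.009339×0.026×13.5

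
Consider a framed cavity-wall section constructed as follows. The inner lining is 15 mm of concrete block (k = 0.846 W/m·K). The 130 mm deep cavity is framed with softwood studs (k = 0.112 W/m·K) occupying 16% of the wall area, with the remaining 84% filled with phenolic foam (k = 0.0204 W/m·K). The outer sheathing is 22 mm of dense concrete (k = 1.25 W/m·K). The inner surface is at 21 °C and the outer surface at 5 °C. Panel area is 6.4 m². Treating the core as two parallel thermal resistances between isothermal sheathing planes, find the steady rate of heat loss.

Sheathing layers in series; stud and cavity paths in parallel between them.
R_inner = 0.015/(0.846×6.4) = 0.00277 K/W
R_stud  = 0.13/(0.112×0.16×6.4) = 1.134 K/W
R_cav   = 0.13/(0.0204×0.84×6.4) = 1.185 K/W
1/R_core = 1/R_stud + 1/R_cav → R_core = 0.5794 K/W
R_outer = 0.022/(1.25×6.4) = 0.00275 K/W
R_total = 0.585 K/W
Q = ΔT/R_total = 16/0.585

Q ≈ 27.4 W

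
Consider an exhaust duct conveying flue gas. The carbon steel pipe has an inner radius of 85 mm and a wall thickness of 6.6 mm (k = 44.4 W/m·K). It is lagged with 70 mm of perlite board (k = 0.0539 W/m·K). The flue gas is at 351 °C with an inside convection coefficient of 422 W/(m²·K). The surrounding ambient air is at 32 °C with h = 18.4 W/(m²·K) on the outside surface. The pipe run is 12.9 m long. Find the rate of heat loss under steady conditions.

Cylindrical conduction, so R = ln(r₂/r₁)/(2πkL) per layer, in series:
R_inner film = 1/(h_i·2πr₁L) = 1/(422×2π×0.085×12.9) = 3.44×10^-4 K/W
R_carbon steel pipe wall = ln(91.6/85)/(2π×44.4×12.9) = 2.078×10^-5 K/W
R_perlite board = ln(161.6/91.6)/(2π×0.0539×12.9) = 0.1299 K/W
R_outer film = 1/(h_o·2πr_oL) = 1/(18.4×2π×0.1616×12.9) = 0.004149 K/W
R_total = 0.1345 K/W
Q = ΔT/R_total = 319/0.1345

Q ≈ 2370 W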